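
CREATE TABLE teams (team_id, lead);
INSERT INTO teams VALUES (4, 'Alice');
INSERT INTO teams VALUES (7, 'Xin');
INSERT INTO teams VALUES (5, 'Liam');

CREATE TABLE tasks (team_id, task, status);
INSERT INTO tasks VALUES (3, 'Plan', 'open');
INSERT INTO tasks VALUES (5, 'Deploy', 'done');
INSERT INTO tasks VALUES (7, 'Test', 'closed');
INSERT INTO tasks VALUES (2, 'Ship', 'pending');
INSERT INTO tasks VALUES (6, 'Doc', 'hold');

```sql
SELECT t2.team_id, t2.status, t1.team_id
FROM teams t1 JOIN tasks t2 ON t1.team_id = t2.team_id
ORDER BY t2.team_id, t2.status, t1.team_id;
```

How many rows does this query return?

2

INNER JOIN keeps only pairs where the ON condition holds.
Matching on t1.team_id = t2.team_id.
- t1 row (team_id=4): no match → dropped.
- t1 row (team_id=7): matches 1 t2 row(s) → 1 output row(s).
- t1 row (team_id=5): matches 1 t2 row(s) → 1 output row(s).
Total: 2 rows.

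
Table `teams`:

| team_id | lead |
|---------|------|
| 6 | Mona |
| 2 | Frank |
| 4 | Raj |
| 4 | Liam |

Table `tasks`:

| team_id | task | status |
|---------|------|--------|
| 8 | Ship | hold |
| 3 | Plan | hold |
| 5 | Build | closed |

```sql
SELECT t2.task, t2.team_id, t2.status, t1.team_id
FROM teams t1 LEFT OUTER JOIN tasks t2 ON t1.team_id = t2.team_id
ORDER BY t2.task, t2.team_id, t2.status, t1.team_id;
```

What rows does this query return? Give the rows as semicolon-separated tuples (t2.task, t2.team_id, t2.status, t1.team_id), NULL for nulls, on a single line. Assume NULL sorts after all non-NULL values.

LEFT JOIN keeps every row from `teams`; unmatched rows get NULL for `tasks`'s columns.
Matching on t1.team_id = t2.team_id.
- t1[0] team_id=6 → no match; kept with NULLs on the t2 side.
- t1[1] team_id=2 → no match; kept with NULLs on the t2 side.
- t1[2] team_id=4 → no match; kept with NULLs on the t2 side.
- t1[3] team_id=4 → no match; kept with NULLs on the t2 side.
After projecting and ordering:
t2.task | t2.team_id | t2.status | t1.team_id
NULL | NULL | NULL | 2
NULL | NULL | NULL | 4
NULL | NULL | NULL | 4
NULL | NULL | NULL | 6

(NULL, NULL, NULL, 2); (NULL, NULL, NULL, 4); (NULL, NULL, NULL, 4); (NULL, NULL, NULL, 6)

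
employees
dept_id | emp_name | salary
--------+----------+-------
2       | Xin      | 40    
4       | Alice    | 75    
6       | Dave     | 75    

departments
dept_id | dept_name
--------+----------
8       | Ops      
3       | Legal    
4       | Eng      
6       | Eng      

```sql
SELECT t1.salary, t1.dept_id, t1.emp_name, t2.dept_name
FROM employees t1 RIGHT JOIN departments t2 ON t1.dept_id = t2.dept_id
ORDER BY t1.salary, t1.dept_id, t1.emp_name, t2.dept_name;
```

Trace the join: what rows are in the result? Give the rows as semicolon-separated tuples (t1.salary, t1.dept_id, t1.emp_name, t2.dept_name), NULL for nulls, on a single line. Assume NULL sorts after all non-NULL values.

RIGHT JOIN keeps every row from `departments`; unmatched rows get NULL for `employees`'s columns.
Matching on t1.dept_id = t2.dept_id.
- t1 row (dept_id=2): no match.
- t1 row (dept_id=4): matches 1 t2 row(s) → 1 output row(s).
- t1 row (dept_id=6): matches 1 t2 row(s) → 1 output row(s).
- 2 t2 row(s) had no t1 match → kept, t1 columns NULL.
After projecting and ordering:
t1.salary | t1.dept_id | t1.emp_name | t2.dept_name
75 | 4 | Alice | Eng
75 | 6 | Dave | Eng
NULL | NULL | NULL | Legal
NULL | NULL | NULL | Ops

(75, 4, Alice, Eng); (75, 6, Dave, Eng); (NULL, NULL, NULL, Legal); (NULL, NULL, NULL, Ops)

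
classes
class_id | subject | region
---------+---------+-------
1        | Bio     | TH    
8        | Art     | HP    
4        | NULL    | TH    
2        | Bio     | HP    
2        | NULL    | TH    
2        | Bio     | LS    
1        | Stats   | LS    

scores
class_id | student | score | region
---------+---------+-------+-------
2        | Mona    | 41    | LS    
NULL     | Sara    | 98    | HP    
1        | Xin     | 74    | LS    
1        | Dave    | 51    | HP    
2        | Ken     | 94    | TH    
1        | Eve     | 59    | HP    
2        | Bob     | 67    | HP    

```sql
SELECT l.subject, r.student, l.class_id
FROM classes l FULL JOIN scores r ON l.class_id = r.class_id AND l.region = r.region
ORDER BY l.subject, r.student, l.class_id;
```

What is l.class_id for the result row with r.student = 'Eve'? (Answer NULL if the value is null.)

NULL

FULL OUTER JOIN keeps every row from both sides; unmatched rows get NULL for the other side's columns.
Matching on l.class_id = r.class_id AND l.region = r.region. A NULL in a compared column never satisfies the condition.
Matched pairs: 4; unmatched l rows kept: 3; unmatched r rows kept: 3.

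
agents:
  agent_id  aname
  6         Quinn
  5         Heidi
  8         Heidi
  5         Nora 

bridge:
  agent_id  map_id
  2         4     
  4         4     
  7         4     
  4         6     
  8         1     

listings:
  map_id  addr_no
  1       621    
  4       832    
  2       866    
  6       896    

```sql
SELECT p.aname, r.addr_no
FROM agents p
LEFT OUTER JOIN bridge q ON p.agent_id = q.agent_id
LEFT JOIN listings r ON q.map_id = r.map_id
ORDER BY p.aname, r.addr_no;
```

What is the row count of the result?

Step 1 — p LEFT JOIN q on agent_id → 4 row(s).
Then LEFT JOIN `listings r` on map_id: each of those 4 rows is kept; rows whose q.map_id has no match in r get NULL for r's columns.
Result: 4 row(s).

4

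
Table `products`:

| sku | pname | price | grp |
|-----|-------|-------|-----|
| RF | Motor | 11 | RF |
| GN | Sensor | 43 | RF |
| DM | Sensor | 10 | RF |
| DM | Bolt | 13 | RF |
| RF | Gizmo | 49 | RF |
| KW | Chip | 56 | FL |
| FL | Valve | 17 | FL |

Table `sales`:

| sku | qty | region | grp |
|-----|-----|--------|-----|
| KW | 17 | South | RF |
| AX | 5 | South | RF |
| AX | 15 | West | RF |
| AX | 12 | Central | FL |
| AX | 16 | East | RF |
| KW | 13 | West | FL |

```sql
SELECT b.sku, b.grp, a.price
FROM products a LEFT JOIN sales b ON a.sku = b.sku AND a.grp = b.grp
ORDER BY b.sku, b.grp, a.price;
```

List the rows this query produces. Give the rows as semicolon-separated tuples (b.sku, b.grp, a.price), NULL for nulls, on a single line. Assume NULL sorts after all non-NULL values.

LEFT JOIN keeps every row from `products`; unmatched rows get NULL for `sales`'s columns.
Matching on a.sku = b.sku AND a.grp = b.grp.
- a (sku=RF, grp=RF) has no partner → padded with NULL.
- a (sku=GN, grp=RF) has no partner → padded with NULL.
- a (sku=DM, grp=RF) has no partner → padded with NULL.
- a (sku=DM, grp=RF) has no partner → padded with NULL.
- a (sku=RF, grp=RF) has no partner → padded with NULL.
- a (sku=KW, grp=FL) pairs with 1 row(s) of b.
- a (sku=FL, grp=FL) has no partner → padded with NULL.
After projecting and ordering:
b.sku | b.grp | a.price
KW | FL | 56
NULL | NULL | 10
NULL | NULL | 11
NULL | NULL | 13
NULL | NULL | 17
NULL | NULL | 43
NULL | NULL | 49

(KW, FL, 56); (NULL, NULL, 10); (NULL, NULL, 11); (NULL, NULL, 13); (NULL, NULL, 17); (NULL, NULL, 43); (NULL, NULL, 49)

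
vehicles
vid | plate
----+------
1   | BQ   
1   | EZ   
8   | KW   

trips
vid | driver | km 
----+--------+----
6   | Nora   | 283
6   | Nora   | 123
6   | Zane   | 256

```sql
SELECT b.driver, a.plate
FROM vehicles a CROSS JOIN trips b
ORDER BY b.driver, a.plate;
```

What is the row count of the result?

9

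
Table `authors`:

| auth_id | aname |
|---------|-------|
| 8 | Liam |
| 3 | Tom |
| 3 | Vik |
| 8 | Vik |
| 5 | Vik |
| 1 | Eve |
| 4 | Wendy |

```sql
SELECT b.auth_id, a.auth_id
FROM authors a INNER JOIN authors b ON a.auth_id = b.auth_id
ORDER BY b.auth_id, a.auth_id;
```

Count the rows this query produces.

INNER JOIN keeps only pairs where the ON condition holds.
Matching on a.auth_id = b.auth_id.
- a row (auth_id=8): matches 2 b row(s) → 2 output row(s).
- a row (auth_id=3): matches 2 b row(s) → 2 output row(s).
- a row (auth_id=3): matches 2 b row(s) → 2 output row(s).
- a row (auth_id=8): matches 2 b row(s) → 2 output row(s).
- a row (auth_id=5): matches 1 b row(s) → 1 output row(s).
- a row (auth_id=1): matches 1 b row(s) → 1 output row(s).
- a row (auth_id=4): matches 1 b row(s) → 1 output row(s).
Total: 11 rows.

11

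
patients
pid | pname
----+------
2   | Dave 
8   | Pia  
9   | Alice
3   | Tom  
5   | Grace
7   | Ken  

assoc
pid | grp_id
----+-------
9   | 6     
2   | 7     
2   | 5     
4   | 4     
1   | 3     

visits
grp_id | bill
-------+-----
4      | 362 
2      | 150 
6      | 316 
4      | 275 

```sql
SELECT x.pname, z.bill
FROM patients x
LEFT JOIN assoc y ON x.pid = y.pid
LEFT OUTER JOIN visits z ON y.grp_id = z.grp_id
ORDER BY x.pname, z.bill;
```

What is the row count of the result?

7

Step 1 — x LEFT JOIN y on pid → 7 row(s).
Then LEFT JOIN `visits z` on grp_id: each of those 7 rows is kept; rows whose y.grp_id has no match in z get NULL for z's columns.
Result: 7 row(s).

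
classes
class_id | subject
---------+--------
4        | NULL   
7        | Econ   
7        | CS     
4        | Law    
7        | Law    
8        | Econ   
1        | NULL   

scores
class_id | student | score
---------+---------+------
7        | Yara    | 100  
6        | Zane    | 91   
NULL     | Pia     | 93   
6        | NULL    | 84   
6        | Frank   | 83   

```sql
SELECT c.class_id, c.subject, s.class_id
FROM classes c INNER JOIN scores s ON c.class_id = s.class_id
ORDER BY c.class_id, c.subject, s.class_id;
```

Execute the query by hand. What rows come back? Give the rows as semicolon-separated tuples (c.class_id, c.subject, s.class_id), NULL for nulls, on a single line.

(7, CS, 7); (7, Econ, 7); (7, Law, 7)

INNER JOIN keeps only pairs where the ON condition holds.
Matching on c.class_id = s.class_id. A NULL in a compared column never satisfies the condition.
Matched pairs: 3.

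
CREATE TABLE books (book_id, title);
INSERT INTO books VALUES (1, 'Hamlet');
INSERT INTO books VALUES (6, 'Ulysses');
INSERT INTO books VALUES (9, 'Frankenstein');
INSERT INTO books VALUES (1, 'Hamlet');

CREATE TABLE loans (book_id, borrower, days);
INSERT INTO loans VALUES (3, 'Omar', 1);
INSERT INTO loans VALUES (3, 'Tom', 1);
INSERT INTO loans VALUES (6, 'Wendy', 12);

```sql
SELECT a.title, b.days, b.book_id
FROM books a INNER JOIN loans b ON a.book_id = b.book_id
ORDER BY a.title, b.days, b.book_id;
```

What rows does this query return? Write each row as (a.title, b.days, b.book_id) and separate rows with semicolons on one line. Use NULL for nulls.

INNER JOIN keeps only pairs where the ON condition holds.
Matching on a.book_id = b.book_id.
- book_id=1: no matching b row, dropped.
- book_id=6: 1 matching b row(s), so 1 row(s) emitted.
- book_id=9: no matching b row, dropped.
- book_id=1: no matching b row, dropped.
After projecting and ordering:
a.title | b.days | b.book_id
Ulysses | 12 | 6

(Ulysses, 12, 6)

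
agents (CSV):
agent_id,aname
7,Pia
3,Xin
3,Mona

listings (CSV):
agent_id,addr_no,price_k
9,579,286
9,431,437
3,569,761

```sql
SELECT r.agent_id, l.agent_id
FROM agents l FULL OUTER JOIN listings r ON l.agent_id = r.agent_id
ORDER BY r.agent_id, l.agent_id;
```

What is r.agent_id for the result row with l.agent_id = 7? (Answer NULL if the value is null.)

FULL OUTER JOIN keeps every row from both sides; unmatched rows get NULL for the other side's columns.
Matching on l.agent_id = r.agent_id.
- agent_id=7: no r row matches, row kept with r columns NULL.
- agent_id=3: 1 matching r row(s), so 1 row(s) emitted.
- agent_id=3: 1 matching r row(s), so 1 row(s) emitted.
- 2 row(s) from r found no l partner → padded with NULL.

NULL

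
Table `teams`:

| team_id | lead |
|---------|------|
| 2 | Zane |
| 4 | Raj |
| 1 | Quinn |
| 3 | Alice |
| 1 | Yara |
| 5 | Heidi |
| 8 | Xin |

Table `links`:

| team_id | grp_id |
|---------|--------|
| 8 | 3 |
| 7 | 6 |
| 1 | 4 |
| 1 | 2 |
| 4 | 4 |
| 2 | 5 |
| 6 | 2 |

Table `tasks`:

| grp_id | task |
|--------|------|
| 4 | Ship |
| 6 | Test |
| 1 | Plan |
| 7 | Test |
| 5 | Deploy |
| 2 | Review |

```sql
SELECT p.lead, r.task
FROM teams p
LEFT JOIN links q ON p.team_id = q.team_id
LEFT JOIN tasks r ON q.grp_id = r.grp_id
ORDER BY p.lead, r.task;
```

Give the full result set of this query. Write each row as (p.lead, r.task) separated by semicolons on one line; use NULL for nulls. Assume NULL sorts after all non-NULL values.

(Alice, NULL); (Heidi, NULL); (Quinn, Review); (Quinn, Ship); (Raj, Ship); (Xin, NULL); (Yara, Review); (Yara, Ship); (Zane, Deploy)

Joins associate left-to-right: teams LEFT JOIN links on team_id gives 9 intermediate row(s).
Then LEFT JOIN `tasks r` on grp_id: each of those 9 rows is kept; rows whose q.grp_id has no match in r get NULL for r's columns.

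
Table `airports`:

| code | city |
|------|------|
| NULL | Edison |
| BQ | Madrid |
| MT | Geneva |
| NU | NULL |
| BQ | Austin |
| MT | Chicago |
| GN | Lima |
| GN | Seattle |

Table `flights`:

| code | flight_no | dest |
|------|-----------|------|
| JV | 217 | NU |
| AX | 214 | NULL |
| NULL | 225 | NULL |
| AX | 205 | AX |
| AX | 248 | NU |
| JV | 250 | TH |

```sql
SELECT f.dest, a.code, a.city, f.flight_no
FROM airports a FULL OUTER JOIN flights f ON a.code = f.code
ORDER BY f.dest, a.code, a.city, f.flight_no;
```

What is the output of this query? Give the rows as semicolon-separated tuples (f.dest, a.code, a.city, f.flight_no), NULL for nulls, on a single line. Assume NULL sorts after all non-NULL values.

FULL OUTER JOIN keeps every row from both sides; unmatched rows get NULL for the other side's columns.
Matching on a.code = f.code. A NULL in a compared column never satisfies the condition.
Matched pairs: 0; unmatched a rows kept: 8; unmatched f rows kept: 6.

(AX, NULL, NULL, 205); (NU, NULL, NULL, 217); (NU, NULL, NULL, 248); (TH, NULL, NULL, 250); (NULL, BQ, Austin, NULL); (NULL, BQ, Madrid, NULL); (NULL, GN, Lima, NULL); (NULL, GN, Seattle, NULL); (NULL, MT, Chicago, NULL); (NULL, MT, Geneva, NULL); (NULL, NU, NULL, NULL); (NULL, NULL, Edison, NULL); (NULL, NULL, NULL, 214); (NULL, NULL, NULL, 225)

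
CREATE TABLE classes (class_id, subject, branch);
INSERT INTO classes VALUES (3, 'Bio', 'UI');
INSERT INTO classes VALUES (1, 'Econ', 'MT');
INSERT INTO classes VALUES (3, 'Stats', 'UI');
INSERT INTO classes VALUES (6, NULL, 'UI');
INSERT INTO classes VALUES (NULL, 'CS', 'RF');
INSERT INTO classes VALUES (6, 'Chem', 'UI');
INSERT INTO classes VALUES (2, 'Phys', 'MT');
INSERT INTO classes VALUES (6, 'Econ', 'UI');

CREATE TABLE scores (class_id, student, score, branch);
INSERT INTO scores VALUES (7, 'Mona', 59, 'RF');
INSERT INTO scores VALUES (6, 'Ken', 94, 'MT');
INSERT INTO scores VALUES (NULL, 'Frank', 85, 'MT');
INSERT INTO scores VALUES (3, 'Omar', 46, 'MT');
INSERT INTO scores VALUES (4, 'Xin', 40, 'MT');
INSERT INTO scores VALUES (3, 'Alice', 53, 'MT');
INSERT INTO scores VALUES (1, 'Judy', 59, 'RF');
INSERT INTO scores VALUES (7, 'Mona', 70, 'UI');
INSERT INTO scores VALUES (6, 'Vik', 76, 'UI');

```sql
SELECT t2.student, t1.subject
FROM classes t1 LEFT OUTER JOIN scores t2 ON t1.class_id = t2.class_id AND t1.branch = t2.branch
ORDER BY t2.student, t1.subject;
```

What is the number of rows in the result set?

8

LEFT JOIN keeps every row from `classes`; unmatched rows get NULL for `scores`'s columns.
Matching on t1.class_id = t2.class_id AND t1.branch = t2.branch. A NULL in a compared column never satisfies the condition.
Matched pairs: 3; unmatched t1 rows kept: 5.
Total: 3 matched + 5 padded = 8 rows.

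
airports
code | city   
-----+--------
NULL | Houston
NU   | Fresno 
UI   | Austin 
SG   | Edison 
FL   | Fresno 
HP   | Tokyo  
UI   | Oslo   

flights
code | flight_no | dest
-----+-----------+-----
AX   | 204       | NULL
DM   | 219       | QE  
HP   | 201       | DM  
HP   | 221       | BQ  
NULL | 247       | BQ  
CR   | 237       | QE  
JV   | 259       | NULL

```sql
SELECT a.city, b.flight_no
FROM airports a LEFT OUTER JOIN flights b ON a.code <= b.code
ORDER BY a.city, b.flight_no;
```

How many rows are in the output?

11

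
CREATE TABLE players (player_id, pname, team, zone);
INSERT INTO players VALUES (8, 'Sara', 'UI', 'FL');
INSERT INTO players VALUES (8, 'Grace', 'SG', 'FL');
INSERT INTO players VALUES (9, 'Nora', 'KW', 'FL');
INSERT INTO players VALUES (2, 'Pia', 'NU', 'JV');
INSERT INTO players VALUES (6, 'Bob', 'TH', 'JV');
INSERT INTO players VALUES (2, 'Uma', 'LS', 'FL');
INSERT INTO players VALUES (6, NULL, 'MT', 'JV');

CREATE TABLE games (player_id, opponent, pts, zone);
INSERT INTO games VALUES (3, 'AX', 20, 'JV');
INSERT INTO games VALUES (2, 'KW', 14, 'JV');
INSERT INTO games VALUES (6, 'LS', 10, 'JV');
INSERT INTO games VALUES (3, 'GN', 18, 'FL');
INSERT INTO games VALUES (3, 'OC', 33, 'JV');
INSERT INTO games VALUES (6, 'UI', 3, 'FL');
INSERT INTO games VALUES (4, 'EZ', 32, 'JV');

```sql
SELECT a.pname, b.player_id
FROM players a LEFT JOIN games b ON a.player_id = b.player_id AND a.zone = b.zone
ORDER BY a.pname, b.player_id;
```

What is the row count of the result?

7

LEFT JOIN keeps every row from `players`; unmatched rows get NULL for `games`'s columns.
Matching on a.player_id = b.player_id AND a.zone = b.zone.
Matched pairs: 3; unmatched a rows kept: 4.
Total: 3 matched + 4 padded = 7 rows.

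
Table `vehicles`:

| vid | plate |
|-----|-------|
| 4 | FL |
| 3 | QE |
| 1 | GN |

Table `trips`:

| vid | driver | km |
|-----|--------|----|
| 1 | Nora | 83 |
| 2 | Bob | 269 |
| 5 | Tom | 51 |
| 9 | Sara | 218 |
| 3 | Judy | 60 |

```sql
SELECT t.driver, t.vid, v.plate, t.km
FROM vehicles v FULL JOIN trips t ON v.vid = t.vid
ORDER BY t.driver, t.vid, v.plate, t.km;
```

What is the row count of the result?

6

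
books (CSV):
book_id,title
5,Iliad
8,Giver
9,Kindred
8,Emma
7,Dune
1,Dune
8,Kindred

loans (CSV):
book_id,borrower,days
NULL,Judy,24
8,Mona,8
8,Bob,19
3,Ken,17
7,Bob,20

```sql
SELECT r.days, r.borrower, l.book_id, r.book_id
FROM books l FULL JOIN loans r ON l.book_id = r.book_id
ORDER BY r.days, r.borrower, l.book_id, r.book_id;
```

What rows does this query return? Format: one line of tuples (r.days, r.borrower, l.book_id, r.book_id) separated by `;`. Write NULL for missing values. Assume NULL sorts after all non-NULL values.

(8, Mona, 8, 8); (8, Mona, 8, 8); (8, Mona, 8, 8); (17, Ken, NULL, 3); (19, Bob, 8, 8); (19, Bob, 8, 8); (19, Bob, 8, 8); (20, Bob, 7, 7); (24, Judy, NULL, NULL); (NULL, NULL, 1, NULL); (NULL, NULL, 5, NULL); (NULL, NULL, 9, NULL)

FULL OUTER JOIN keeps every row from both sides; unmatched rows get NULL for the other side's columns.
Matching on l.book_id = r.book_id. A NULL in a compared column never satisfies the condition.
- book_id=5: no r row matches, row kept with r columns NULL.
- book_id=8: 2 matching r row(s), so 2 row(s) emitted.
- book_id=9: no r row matches, row kept with r columns NULL.
- book_id=8: 2 matching r row(s), so 2 row(s) emitted.
- book_id=7: 1 matching r row(s), so 1 row(s) emitted.
- book_id=1: no r row matches, row kept with r columns NULL.
- book_id=8: 2 matching r row(s), so 2 row(s) emitted.
- 2 r row(s) had no l match → kept, l columns NULL.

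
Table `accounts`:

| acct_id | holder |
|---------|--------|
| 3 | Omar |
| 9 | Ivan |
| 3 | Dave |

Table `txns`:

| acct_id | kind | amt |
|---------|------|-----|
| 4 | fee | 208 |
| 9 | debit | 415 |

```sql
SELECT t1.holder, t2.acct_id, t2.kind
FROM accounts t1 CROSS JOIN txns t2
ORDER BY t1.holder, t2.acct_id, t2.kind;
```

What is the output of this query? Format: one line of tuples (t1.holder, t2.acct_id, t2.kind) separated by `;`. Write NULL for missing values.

(Dave, 4, fee); (Dave, 9, debit); (Ivan, 4, fee); (Ivan, 9, debit); (Omar, 4, fee); (Omar, 9, debit)

CROSS JOIN pairs every row of `accounts` with every row of `txns`: 3 × 2 = 6 rows.
After projecting and ordering:
t1.holder | t2.acct_id | t2.kind
Dave | 4 | fee
Dave | 9 | debit
Ivan | 4 | fee
Ivan | 9 | debit
Omar | 4 | fee
Omar | 9 | debit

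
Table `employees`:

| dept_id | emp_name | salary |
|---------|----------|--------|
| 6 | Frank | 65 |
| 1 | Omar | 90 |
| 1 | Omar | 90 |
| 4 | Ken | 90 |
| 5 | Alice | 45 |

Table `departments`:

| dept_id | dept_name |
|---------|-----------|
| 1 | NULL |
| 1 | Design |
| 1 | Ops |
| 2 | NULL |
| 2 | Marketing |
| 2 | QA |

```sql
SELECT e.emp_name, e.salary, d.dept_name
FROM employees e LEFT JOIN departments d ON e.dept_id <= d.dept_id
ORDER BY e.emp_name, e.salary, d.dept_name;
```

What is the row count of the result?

LEFT JOIN keeps every row from `employees`; unmatched rows get NULL for `departments`'s columns.
Matching on e.dept_id <= d.dept_id.
Matched pairs: 12; unmatched e rows kept: 3.
Total: 12 matched + 3 padded = 15 rows.

15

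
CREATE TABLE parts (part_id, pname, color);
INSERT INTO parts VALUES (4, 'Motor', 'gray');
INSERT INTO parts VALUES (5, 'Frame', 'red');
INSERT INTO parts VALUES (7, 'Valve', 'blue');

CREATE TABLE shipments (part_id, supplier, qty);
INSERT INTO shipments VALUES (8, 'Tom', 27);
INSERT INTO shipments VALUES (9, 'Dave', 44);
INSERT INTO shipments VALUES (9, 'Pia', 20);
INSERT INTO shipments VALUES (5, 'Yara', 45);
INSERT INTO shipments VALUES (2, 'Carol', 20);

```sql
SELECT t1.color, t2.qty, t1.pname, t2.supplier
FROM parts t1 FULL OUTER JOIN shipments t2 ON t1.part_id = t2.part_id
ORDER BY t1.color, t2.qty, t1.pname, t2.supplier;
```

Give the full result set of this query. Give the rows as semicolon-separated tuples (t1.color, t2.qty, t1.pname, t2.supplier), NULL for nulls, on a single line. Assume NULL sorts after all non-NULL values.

(blue, NULL, Valve, NULL); (gray, NULL, Motor, NULL); (red, 45, Frame, Yara); (NULL, 20, NULL, Carol); (NULL, 20, NULL, Pia); (NULL, 27, NULL, Tom); (NULL, 44, NULL, Dave)

FULL OUTER JOIN keeps every row from both sides; unmatched rows get NULL for the other side's columns.
Matching on t1.part_id = t2.part_id.
Matched pairs: 1; unmatched t1 rows kept: 2; unmatched t2 rows kept: 4.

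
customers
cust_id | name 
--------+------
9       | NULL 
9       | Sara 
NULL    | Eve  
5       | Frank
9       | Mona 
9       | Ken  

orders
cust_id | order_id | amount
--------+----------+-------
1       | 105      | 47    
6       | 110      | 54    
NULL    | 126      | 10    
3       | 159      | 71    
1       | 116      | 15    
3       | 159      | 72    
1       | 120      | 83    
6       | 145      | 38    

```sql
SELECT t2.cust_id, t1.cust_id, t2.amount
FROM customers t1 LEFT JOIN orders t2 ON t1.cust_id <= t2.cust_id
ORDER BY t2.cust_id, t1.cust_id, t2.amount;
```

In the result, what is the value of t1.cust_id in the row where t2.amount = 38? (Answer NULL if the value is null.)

5

LEFT JOIN keeps every row from `customers`; unmatched rows get NULL for `orders`'s columns.
Matching on t1.cust_id <= t2.cust_id. A NULL in a compared column never satisfies the condition.
- t1[0] cust_id=9 → no match; kept with NULLs on the t2 side.
- t1[1] cust_id=9 → no match; kept with NULLs on the t2 side.
- t1[2] cust_id=NULL → no match; kept with NULLs on the t2 side.
- t1[3] cust_id=5 → 2 match(es) in t2 → 2 row(s).
- t1[4] cust_id=9 → no match; kept with NULLs on the t2 side.
- t1[5] cust_id=9 → no match; kept with NULLs on the t2 side.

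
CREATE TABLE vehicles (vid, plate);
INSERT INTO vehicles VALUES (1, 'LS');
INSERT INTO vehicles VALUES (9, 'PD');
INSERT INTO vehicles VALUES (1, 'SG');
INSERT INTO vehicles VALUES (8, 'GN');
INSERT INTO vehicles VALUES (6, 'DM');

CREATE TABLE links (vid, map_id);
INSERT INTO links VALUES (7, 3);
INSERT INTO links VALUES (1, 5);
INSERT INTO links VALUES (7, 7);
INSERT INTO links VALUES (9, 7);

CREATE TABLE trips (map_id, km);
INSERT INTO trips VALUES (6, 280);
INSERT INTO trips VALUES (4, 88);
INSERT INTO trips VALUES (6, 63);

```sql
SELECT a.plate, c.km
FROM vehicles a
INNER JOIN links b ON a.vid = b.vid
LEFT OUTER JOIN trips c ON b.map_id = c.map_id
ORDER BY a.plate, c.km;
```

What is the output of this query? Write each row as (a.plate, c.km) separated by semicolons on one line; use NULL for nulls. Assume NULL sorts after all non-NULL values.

Evaluate left to right. First `vehicles a INNER JOIN links b` on vid: 3 row(s).
Then LEFT JOIN `trips c` on map_id: each of those 3 rows is kept; rows whose b.map_id has no match in c get NULL for c's columns.

(LS, NULL); (PD, NULL); (SG, NULL)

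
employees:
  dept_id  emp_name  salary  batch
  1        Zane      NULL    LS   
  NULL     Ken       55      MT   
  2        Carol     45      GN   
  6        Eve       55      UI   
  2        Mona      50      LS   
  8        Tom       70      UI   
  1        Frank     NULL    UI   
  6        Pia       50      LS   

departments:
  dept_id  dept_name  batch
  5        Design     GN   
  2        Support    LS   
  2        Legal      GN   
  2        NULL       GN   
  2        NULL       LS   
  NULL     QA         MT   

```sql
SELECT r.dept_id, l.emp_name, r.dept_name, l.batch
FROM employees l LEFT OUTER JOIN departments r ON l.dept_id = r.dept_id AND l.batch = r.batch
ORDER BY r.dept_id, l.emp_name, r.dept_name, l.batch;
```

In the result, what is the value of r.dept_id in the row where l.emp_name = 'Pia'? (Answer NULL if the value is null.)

NULL

LEFT JOIN keeps every row from `employees`; unmatched rows get NULL for `departments`'s columns.
Matching on l.dept_id = r.dept_id AND l.batch = r.batch. A NULL in a compared column never satisfies the condition.
- l row (dept_id=1, batch=LS): no match → kept, r columns NULL.
- l row (dept_id=NULL, batch=MT): no match → kept, r columns NULL.
- l row (dept_id=2, batch=GN): matches 2 r row(s) → 2 output row(s).
- l row (dept_id=6, batch=UI): no match → kept, r columns NULL.
- l row (dept_id=2, batch=LS): matches 2 r row(s) → 2 output row(s).
- l row (dept_id=8, batch=UI): no match → kept, r columns NULL.
- l row (dept_id=1, batch=UI): no match → kept, r columns NULL.
- l row (dept_id=6, batch=LS): no match → kept, r columns NULL.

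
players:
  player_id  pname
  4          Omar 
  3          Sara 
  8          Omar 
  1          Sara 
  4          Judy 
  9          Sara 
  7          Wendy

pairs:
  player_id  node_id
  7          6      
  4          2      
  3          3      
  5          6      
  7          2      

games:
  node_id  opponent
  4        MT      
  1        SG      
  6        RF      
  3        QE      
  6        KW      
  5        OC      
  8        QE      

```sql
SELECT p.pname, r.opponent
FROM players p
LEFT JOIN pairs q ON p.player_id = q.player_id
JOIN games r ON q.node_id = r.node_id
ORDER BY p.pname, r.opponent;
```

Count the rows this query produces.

Joins associate left-to-right: players LEFT JOIN pairs on player_id gives 8 intermediate row(s).
Then INNER JOIN `games r` on node_id: keep only rows whose q.node_id appears in r.
Result: 3 row(s).

3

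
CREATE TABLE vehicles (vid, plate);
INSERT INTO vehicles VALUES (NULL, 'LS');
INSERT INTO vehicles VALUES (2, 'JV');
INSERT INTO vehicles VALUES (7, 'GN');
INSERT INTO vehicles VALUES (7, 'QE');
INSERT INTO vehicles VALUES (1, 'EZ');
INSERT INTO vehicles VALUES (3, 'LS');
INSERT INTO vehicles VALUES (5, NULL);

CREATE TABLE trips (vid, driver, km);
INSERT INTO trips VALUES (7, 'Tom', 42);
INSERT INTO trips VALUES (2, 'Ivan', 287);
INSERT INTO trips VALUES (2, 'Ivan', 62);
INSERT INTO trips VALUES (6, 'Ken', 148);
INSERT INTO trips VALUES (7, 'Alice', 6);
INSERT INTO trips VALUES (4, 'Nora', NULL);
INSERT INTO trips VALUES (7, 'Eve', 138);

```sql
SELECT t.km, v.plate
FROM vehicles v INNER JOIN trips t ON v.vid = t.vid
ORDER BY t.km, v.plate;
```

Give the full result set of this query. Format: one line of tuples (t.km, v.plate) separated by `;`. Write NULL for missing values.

INNER JOIN keeps only pairs where the ON condition holds.
Matching on v.vid = t.vid. A NULL in a compared column never satisfies the condition.
- v (vid=NULL) has no partner → excluded.
- v (vid=2) pairs with 2 row(s) of t.
- v (vid=7) pairs with 3 row(s) of t.
- v (vid=7) pairs with 3 row(s) of t.
- v (vid=1) has no partner → excluded.
- v (vid=3) has no partner → excluded.
- v (vid=5) has no partner → excluded.
After projecting and ordering:
t.km | v.plate
6 | GN
6 | QE
42 | GN
42 | QE
62 | JV
138 | GN
138 | QE
287 | JV

(6, GN); (6, QE); (42, GN); (42, QE); (62, JV); (138, GN); (138, QE); (287, JV)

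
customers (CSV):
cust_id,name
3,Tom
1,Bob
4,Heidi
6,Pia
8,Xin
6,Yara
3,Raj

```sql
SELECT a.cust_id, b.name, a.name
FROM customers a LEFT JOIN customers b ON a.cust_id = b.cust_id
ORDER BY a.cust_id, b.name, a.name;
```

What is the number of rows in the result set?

11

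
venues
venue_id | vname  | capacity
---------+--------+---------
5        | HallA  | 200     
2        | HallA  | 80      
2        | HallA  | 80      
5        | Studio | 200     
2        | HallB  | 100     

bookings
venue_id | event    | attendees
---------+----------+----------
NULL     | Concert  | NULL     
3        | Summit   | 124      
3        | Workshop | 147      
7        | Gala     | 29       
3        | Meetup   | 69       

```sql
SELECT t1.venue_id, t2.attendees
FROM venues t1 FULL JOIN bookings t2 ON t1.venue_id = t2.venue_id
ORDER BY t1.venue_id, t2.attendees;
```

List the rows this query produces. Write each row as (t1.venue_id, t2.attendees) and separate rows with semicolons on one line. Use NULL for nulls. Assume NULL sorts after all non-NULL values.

FULL OUTER JOIN keeps every row from both sides; unmatched rows get NULL for the other side's columns.
Matching on t1.venue_id = t2.venue_id. A NULL in a compared column never satisfies the condition.
Matched pairs: 0; unmatched t1 rows kept: 5; unmatched t2 rows kept: 5.

(2, NULL); (2, NULL); (2, NULL); (5, NULL); (5, NULL); (NULL, 29); (NULL, 69); (NULL, 124); (NULL, 147); (NULL, NULL)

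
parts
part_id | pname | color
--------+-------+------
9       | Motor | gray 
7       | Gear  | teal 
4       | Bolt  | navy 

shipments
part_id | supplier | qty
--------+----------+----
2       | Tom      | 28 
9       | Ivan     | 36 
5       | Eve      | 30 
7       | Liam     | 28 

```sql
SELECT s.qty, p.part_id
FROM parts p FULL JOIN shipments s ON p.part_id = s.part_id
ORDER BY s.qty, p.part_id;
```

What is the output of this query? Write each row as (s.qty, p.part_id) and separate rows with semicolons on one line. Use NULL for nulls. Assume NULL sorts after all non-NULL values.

(28, 7); (28, NULL); (30, NULL); (36, 9); (NULL, 4)

FULL OUTER JOIN keeps every row from both sides; unmatched rows get NULL for the other side's columns.
Matching on p.part_id = s.part_id.
Matched pairs: 2; unmatched p rows kept: 1; unmatched s rows kept: 2.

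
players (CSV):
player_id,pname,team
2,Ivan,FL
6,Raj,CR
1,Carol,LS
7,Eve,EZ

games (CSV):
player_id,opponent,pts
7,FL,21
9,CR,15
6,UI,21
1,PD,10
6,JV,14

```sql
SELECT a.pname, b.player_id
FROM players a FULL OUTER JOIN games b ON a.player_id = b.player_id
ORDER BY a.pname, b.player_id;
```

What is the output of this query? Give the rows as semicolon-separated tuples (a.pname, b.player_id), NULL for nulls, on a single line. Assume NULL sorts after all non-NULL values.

FULL OUTER JOIN keeps every row from both sides; unmatched rows get NULL for the other side's columns.
Matching on a.player_id = b.player_id.
- player_id=2: no b row matches, row kept with b columns NULL.
- player_id=6: 2 matching b row(s), so 2 row(s) emitted.
- player_id=1: 1 matching b row(s), so 1 row(s) emitted.
- player_id=7: 1 matching b row(s), so 1 row(s) emitted.
- 1 row(s) from b found no a partner → padded with NULL.
After projecting and ordering:
a.pname | b.player_id
Carol | 1
Eve | 7
Ivan | NULL
Raj | 6
Raj | 6
NULL | 9

(Carol, 1); (Eve, 7); (Ivan, NULL); (Raj, 6); (Raj, 6); (NULL, 9)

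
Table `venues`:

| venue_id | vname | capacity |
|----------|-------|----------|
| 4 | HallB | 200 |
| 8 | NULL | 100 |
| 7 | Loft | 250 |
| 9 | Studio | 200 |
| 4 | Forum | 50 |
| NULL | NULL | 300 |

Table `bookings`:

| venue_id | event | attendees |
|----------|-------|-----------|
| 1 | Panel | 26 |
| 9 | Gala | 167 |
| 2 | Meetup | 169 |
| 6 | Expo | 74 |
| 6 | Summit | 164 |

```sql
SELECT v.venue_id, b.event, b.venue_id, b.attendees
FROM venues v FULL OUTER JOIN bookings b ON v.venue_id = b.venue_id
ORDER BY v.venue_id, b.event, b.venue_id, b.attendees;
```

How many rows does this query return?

10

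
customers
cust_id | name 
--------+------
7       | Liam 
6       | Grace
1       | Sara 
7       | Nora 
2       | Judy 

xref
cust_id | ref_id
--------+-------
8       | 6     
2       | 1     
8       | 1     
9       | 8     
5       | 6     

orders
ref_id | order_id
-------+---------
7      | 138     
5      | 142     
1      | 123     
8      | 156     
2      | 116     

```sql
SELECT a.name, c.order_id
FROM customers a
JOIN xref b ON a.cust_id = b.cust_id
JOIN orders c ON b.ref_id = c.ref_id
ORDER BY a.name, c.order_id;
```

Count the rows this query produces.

1

Evaluate left to right. First `customers a INNER JOIN xref b` on cust_id: 1 row(s).
Then INNER JOIN `orders c` on ref_id: keep only rows whose b.ref_id appears in c.
Result: 1 row(s).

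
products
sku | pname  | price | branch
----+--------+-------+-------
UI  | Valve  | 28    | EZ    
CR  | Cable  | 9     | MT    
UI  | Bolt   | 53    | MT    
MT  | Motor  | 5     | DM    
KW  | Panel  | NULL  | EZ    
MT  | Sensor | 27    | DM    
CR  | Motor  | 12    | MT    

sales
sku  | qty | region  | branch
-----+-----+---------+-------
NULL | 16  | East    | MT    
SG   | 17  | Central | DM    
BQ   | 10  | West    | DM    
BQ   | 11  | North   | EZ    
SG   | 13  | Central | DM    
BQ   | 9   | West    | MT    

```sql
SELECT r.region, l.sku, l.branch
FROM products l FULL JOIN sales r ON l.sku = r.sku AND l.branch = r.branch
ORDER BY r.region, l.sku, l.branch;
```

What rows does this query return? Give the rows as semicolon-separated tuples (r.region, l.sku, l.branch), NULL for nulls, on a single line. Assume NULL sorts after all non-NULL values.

(Central, NULL, NULL); (Central, NULL, NULL); (East, NULL, NULL); (North, NULL, NULL); (West, NULL, NULL); (West, NULL, NULL); (NULL, CR, MT); (NULL, CR, MT); (NULL, KW, EZ); (NULL, MT, DM); (NULL, MT, DM); (NULL, UI, EZ); (NULL, UI, MT)

FULL OUTER JOIN keeps every row from both sides; unmatched rows get NULL for the other side's columns.
Matching on l.sku = r.sku AND l.branch = r.branch. A NULL in a compared column never satisfies the condition.
- l row (sku=UI, branch=EZ): no match → kept, r columns NULL.
- l row (sku=CR, branch=MT): no match → kept, r columns NULL.
- l row (sku=UI, branch=MT): no match → kept, r columns NULL.
- l row (sku=MT, branch=DM): no match → kept, r columns NULL.
- l row (sku=KW, branch=EZ): no match → kept, r columns NULL.
- l row (sku=MT, branch=DM): no match → kept, r columns NULL.
- l row (sku=CR, branch=MT): no match → kept, r columns NULL.
- 6 r row(s) had no l match → kept, l columns NULL.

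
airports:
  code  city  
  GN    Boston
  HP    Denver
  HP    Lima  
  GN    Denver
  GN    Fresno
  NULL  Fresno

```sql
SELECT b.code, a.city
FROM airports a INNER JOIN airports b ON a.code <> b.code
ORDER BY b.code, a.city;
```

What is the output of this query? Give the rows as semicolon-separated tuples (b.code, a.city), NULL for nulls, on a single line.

INNER JOIN keeps only pairs where the ON condition holds.
Matching on a.code <> b.code. A NULL in a compared column never satisfies the condition.
- a row (code=GN): matches 2 b row(s) → 2 output row(s).
- a row (code=HP): matches 3 b row(s) → 3 output row(s).
- a row (code=HP): matches 3 b row(s) → 3 output row(s).
- a row (code=GN): matches 2 b row(s) → 2 output row(s).
- a row (code=GN): matches 2 b row(s) → 2 output row(s).
- a row (code=NULL): no match → dropped.

(GN, Denver); (GN, Denver); (GN, Denver); (GN, Lima); (GN, Lima); (GN, Lima); (HP, Boston); (HP, Boston); (HP, Denver); (HP, Denver); (HP, Fresno); (HP, Fresno)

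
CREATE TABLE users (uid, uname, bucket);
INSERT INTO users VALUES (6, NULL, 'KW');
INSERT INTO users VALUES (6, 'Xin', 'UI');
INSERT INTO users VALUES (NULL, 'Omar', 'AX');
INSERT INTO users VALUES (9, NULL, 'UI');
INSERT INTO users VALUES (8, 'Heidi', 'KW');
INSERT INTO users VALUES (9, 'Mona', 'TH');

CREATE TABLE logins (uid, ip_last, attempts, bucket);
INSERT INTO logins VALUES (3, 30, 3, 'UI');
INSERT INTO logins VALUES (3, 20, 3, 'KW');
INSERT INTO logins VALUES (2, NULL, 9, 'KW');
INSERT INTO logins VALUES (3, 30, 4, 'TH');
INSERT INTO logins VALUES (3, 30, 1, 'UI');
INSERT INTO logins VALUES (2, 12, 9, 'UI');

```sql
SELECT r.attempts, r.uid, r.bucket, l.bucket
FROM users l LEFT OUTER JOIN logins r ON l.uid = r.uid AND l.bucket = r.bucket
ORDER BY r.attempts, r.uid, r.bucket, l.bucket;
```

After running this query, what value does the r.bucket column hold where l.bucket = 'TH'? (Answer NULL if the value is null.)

NULL

LEFT JOIN keeps every row from `users`; unmatched rows get NULL for `logins`'s columns.
Matching on l.uid = r.uid AND l.bucket = r.bucket. A NULL in a compared column never satisfies the condition.
- uid=6, bucket=KW: no r row matches, row kept with r columns NULL.
- uid=6, bucket=UI: no r row matches, row kept with r columns NULL.
- uid=NULL, bucket=AX: no r row matches, row kept with r columns NULL.
- uid=9, bucket=UI: no r row matches, row kept with r columns NULL.
- uid=8, bucket=KW: no r row matches, row kept with r columns NULL.
- uid=9, bucket=TH: no r row matches, row kept with r columns NULL.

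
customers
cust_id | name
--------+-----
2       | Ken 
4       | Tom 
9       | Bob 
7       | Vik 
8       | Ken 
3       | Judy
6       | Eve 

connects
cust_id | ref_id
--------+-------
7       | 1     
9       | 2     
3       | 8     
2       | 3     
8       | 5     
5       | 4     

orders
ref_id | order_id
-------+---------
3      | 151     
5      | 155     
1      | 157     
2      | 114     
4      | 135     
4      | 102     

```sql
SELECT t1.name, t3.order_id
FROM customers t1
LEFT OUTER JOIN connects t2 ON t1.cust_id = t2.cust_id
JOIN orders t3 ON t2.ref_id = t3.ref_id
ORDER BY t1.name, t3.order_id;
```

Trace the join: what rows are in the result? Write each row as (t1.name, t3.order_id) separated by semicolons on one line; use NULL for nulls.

(Bob, 114); (Ken, 151); (Ken, 155); (Vik, 157)

Joins associate left-to-right: customers LEFT JOIN connects on cust_id gives 7 intermediate row(s).
Then INNER JOIN `orders t3` on ref_id: keep only rows whose t2.ref_id appears in t3.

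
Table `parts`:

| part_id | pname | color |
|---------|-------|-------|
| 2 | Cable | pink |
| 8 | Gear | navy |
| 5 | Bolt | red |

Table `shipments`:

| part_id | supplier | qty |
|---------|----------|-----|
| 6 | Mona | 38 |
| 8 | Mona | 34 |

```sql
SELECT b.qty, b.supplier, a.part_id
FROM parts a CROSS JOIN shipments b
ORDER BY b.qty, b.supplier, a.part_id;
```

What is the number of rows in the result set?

6

CROSS JOIN pairs every row of `parts` with every row of `shipments`: 3 × 2 = 6 rows.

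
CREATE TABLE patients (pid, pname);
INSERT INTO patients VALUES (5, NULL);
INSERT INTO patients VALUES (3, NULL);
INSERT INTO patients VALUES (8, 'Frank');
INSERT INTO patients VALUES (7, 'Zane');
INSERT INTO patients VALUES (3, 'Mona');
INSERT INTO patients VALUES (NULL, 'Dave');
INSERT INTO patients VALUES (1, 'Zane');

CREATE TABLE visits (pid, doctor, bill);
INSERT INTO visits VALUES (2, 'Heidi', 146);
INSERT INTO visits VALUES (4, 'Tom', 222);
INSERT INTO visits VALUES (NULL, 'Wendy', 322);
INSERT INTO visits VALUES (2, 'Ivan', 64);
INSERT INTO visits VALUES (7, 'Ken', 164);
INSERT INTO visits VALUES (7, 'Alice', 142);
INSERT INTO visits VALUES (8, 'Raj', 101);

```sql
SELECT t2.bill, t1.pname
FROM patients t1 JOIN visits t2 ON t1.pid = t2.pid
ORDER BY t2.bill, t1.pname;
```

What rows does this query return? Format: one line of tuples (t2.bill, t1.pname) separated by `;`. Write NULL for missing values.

(101, Frank); (142, Zane); (164, Zane)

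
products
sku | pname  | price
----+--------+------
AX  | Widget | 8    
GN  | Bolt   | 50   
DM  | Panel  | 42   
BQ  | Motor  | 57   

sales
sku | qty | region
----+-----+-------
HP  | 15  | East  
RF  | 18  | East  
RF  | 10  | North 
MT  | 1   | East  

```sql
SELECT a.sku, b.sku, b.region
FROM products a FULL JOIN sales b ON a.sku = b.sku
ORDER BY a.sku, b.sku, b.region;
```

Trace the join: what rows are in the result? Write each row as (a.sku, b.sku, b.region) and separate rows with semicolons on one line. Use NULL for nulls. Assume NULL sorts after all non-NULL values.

(AX, NULL, NULL); (BQ, NULL, NULL); (DM, NULL, NULL); (GN, NULL, NULL); (NULL, HP, East); (NULL, MT, East); (NULL, RF, East); (NULL, RF, North)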